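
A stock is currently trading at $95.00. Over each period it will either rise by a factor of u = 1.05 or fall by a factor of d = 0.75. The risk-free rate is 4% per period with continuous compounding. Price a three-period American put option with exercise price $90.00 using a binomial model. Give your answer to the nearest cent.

$1.26

Risk-neutral probability p = (e^0.04 − 0.75)/(1.05 − 0.75) = 0.2908/0.3000 = 0.9694
Terminal stock prices: S_uuu = 110, S_uud = 78.55, S_udd = 56.11, S_ddd = 40.08
Terminal payoffs (K − S): max(-19.97, 0) = 0, max(11.45, 0) = 11.45, max(33.89, 0) = 33.89, max(49.92, 0) = 49.92
Node uu (S = 104.7): continuation = e^(−0.04)·[0.9694·0.0000 + 0.0306·11.4469] = 0.3369; exercise value = 0.0000 ≤ continuation, so V_uu = 0.3369
Node ud (S = 74.81): continuation = e^(−0.04)·[0.9694·11.4469 + 0.0306·33.8906] = 11.6585; exercise value = 15.1875 > continuation, so V_ud = 15.1875 (exercise)
Node dd (S = 53.44): continuation = e^(−0.04)·[0.9694·33.8906 + 0.0306·49.9219] = 33.0335; exercise value = 36.5625 > continuation, so V_dd = 36.5625 (exercise)
Node u (S = 99.75): continuation = e^(−0.04)·[0.9694·0.3369 + 0.0306·15.1875] = 0.7607; exercise value = 0.0000 ≤ continuation, so V_u = 0.7607
Node d (S = 71.25): continuation = e^(−0.04)·[0.9694·15.1875 + 0.0306·36.5625] = 15.2210; exercise value = 18.7500 > continuation, so V_d = 18.7500 (exercise)
Node 0 (S = 95): continuation = e^(−0.04)·[0.9694·0.7607 + 0.0306·18.7500] = 1.2603; exercise value = 0.0000 ≤ continuation, so V_0 = 1.2603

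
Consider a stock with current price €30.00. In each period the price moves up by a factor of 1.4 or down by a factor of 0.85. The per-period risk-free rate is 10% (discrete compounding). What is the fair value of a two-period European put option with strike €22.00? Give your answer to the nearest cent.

€0.08

Risk-neutral probability p = (1 + 0.1 − 0.85)/(1.4 − 0.85) = 0.2500/0.5500 = 0.4545
Terminal stock prices: S_uu = 58.8, S_ud = 35.7, S_dd = 21.67
Terminal payoffs (K − S): max(-36.8, 0) = 0, max(-13.7, 0) = 0, max(0.325, 0) = 0.325
Node u (S = 42): V_u = 1/1.1·[0.4545·0.0000 + 0.5455·0.0000] = 0.0000
Node d (S = 25.5): V_d = 1/1.1·[0.4545·0.0000 + 0.5455·0.3250] = 0.1612
Node 0 (S = 30): V_0 = 1/1.1·[0.4545·0.0000 + 0.5455·0.1612] = 0.0799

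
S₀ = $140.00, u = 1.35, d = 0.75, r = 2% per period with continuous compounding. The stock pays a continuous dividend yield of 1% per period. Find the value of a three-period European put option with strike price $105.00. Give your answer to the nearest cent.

$7.87

Per-period risk-free factor R = e^0.02 = 1.0202; dividend-adjusted growth = e^(0.02−0.01) = 1.0101.
Risk-neutral probability p = (1.0101 − 0.75)/(1.35 − 0.75) = 0.2601/0.6000 = 0.4334
Terminal stock prices: S_uuu = 344.5, S_uud = 191.4, S_udd = 106.3, S_ddd = 59.06
Terminal payoffs (K − S): max(-239.5, 0) = 0, max(-86.36, 0) = 0, max(-1.312, 0) = 0, max(45.94, 0) = 45.94
Node uu (S = 255.2): V_uu = e^(−0.02)·[0.4334·0.0000 + 0.5666·0.0000] = 0.0000
Node ud (S = 141.8): V_ud = e^(−0.02)·[0.4334·0.0000 + 0.5666·0.0000] = 0.0000
Node dd (S = 78.75): V_dd = e^(−0.02)·[0.4334·0.0000 + 0.5666·45.9375] = 25.5120
Node u (S = 189): V_u = e^(−0.02)·[0.4334·0.0000 + 0.5666·0.0000] = 0.0000
Node d (S = 105): V_d = e^(−0.02)·[0.4334·0.0000 + 0.5666·25.5120] = 14.1685
Node 0 (S = 140): V_0 = e^(−0.02)·[0.4334·0.0000 + 0.5666·14.1685] = 7.8687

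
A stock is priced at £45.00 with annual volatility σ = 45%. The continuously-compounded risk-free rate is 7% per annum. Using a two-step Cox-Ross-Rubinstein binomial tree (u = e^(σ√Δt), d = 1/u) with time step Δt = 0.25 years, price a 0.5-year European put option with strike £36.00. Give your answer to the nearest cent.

£1.89

CRR parameters: u = e^(σ√Δt) = e^(0.45·√0.25) = 1.2523, d = 1/u = 0.7985
Per-period rate: rΔt = 0.07·0.25 = 0.0175, so R = e^0.0175 = 1.0177
Risk-neutral probability p = (e^0.0175 − 0.7985)/(1.2523 − 0.7985) = 0.2191/0.4538 = 0.4829
Terminal stock prices: S_uu = 70.57, S_ud = 45, S_dd = 28.69
Terminal payoffs (K − S): max(-34.57, 0) = 0, max(-9, 0) = 0, max(7.307, 0) = 7.307
Node u (S = 56.35): V_u = e^(−0.0175)·[0.4829·0.0000 + 0.5171·0.0000] = 0.0000
Node d (S = 35.93): V_d = e^(−0.0175)·[0.4829·0.0000 + 0.5171·7.3067] = 3.7129
Node 0 (S = 45): V_0 = e^(−0.0175)·[0.4829·0.0000 + 0.5171·3.7129] = 1.8867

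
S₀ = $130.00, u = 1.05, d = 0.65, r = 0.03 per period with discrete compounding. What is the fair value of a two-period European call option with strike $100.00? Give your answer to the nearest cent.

Risk-neutral probability p = (1 + 0.03 − 0.65)/(1.05 − 0.65) = 0.3800/0.4000 = 0.9500
Terminal stock prices: S_uu = 143.3, S_ud = 88.73, S_dd = 54.93
Terminal payoffs (S − K): max(43.33, 0) = 43.33, max(-11.27, 0) = 0, max(-45.07, 0) = 0
Node u (S = 136.5): V_u = 1/1.03·[0.9500·43.3250 + 0.0500·0.0000] = 39.9600
Node d (S = 84.5): V_d = 1/1.03·[0.9500·0.0000 + 0.0500·0.0000] = 0.0000
Node 0 (S = 130): V_0 = 1/1.03·[0.9500·39.9600 + 0.0500·0.0000] = 36.8563

$36.86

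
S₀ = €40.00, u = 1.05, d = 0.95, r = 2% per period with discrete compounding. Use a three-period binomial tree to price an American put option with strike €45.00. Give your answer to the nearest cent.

€5.00

Risk-neutral probability p = (1 + 0.02 − 0.95)/(1.05 − 0.95) = 0.0700/0.1000 = 0.7000
Terminal stock prices: S_uuu = 46.31, S_uud = 41.89, S_udd = 37.91, S_ddd = 34.29
Terminal payoffs (K − S): max(-1.305, 0) = 0, max(3.105, 0) = 3.105, max(7.095, 0) = 7.095, max(10.71, 0) = 10.71
Node uu (S = 44.1): continuation = 1/1.02·[0.7000·0.0000 + 0.3000·3.1050] = 0.9132; exercise value = 0.9000 ≤ continuation, so V_uu = 0.9132
Node ud (S = 39.9): continuation = 1/1.02·[0.7000·3.1050 + 0.3000·7.0950] = 4.2176; exercise value = 5.1000 > continuation, so V_ud = 5.1000 (exercise)
Node dd (S = 36.1): continuation = 1/1.02·[0.7000·7.0950 + 0.3000·10.7050] = 8.0176; exercise value = 8.9000 > continuation, so V_dd = 8.9000 (exercise)
Node u (S = 42): continuation = 1/1.02·[0.7000·0.9132 + 0.3000·5.1000] = 2.1267; exercise value = 3.0000 > continuation, so V_u = 3.0000 (exercise)
Node d (S = 38): continuation = 1/1.02·[0.7000·5.1000 + 0.3000·8.9000] = 6.1176; exercise value = 7.0000 > continuation, so V_d = 7.0000 (exercise)
Node 0 (S = 40): continuation = 1/1.02·[0.7000·3.0000 + 0.3000·7.0000] = 4.1176; exercise value = 5.0000 > continuation, so V_0 = 5.0000 (exercise)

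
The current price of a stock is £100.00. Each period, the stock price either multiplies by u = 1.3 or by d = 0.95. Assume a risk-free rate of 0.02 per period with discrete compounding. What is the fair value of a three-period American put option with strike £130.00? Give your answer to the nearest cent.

£30.00

Risk-neutral probability p = (1 + 0.02 − 0.95)/(1.3 − 0.95) = 0.0700/0.3500 = 0.2000
Terminal stock prices: S_uuu = 219.7, S_uud = 160.6, S_udd = 117.3, S_ddd = 85.74
Terminal payoffs (K − S): max(-89.7, 0) = 0, max(-30.55, 0) = 0, max(12.67, 0) = 12.67, max(44.26, 0) = 44.26
Node uu (S = 169): continuation = 1/1.02·[0.2000·0.0000 + 0.8000·0.0000] = 0.0000; exercise value = 0.0000 ≤ continuation, so V_uu = 0.0000
Node ud (S = 123.5): continuation = 1/1.02·[0.2000·0.0000 + 0.8000·12.6750] = 9.9412; exercise value = 6.5000 ≤ continuation, so V_ud = 9.9412
Node dd (S = 90.25): continuation = 1/1.02·[0.2000·12.6750 + 0.8000·44.2625] = 37.2010; exercise value = 39.7500 > continuation, so V_dd = 39.7500 (exercise)
Node u (S = 130): continuation = 1/1.02·[0.2000·0.0000 + 0.8000·9.9412] = 7.7970; exercise value = 0.0000 ≤ continuation, so V_u = 7.7970
Node d (S = 95): continuation = 1/1.02·[0.2000·9.9412 + 0.8000·39.7500] = 33.1257; exercise value = 35.0000 > continuation, so V_d = 35.0000 (exercise)
Node 0 (S = 100): continuation = 1/1.02·[0.2000·7.7970 + 0.8000·35.0000] = 28.9798; exercise value = 30.0000 > continuation, so V_0 = 30.0000 (exercise)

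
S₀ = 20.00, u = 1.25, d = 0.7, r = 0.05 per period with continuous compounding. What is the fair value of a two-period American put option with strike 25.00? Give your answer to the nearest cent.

Risk-neutral probability p = (e^0.05 − 0.7)/(1.25 − 0.7) = 0.3513/0.5500 = 0.6387
Terminal stock prices: S_uu = 31.25, S_ud = 17.5, S_dd = 9.8
Terminal payoffs (K − S): max(-6.25, 0) = 0, max(7.5, 0) = 7.5, max(15.2, 0) = 15.2
Node u (S = 25): continuation = e^(−0.05)·[0.6387·0.0000 + 0.3613·7.5000] = 2.5778; exercise value = 0.0000 ≤ continuation, so V_u = 2.5778
Node d (S = 14): continuation = e^(−0.05)·[0.6387·7.5000 + 0.3613·15.2000] = 9.7807; exercise value = 11.0000 > continuation, so V_d = 11.0000 (exercise)
Node 0 (S = 20): continuation = e^(−0.05)·[0.6387·2.5778 + 0.3613·11.0000] = 5.3468; exercise value = 5.0000 ≤ continuation, so V_0 = 5.3468

5.35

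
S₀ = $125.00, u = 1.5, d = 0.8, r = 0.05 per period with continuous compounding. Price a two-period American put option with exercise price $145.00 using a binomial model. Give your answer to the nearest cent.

Risk-neutral probability p = (e^0.05 − 0.8)/(1.5 − 0.8) = 0.2513/0.7000 = 0.3590
Terminal stock prices: S_uu = 281.2, S_ud = 150, S_dd = 80
Terminal payoffs (K − S): max(-136.2, 0) = 0, max(-5, 0) = 0, max(65, 0) = 65
Node u (S = 187.5): continuation = e^(−0.05)·[0.3590·0.0000 + 0.6410·0.0000] = 0.0000; exercise value = 0.0000 ≤ continuation, so V_u = 0.0000
Node d (S = 100): continuation = e^(−0.05)·[0.3590·0.0000 + 0.6410·65.0000] = 39.6355; exercise value = 45.0000 > continuation, so V_d = 45.0000 (exercise)
Node 0 (S = 125): continuation = e^(−0.05)·[0.3590·0.0000 + 0.6410·45.0000] = 27.4400; exercise value = 20.0000 ≤ continuation, so V_0 = 27.4400

$27.44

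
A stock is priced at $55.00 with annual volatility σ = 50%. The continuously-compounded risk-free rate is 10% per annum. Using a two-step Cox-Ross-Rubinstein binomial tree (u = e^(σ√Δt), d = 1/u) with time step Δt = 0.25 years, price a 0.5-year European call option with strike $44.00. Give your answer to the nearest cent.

$15.80

CRR parameters: u = e^(σ√Δt) = e^(0.5·√0.25) = 1.2840, d = 1/u = 0.7788
Per-period rate: rΔt = 0.1·0.25 = 0.025, so R = e^0.025 = 1.0253
Risk-neutral probability p = (e^0.025 − 0.7788)/(1.2840 − 0.7788) = 0.2465/0.5052 = 0.4879
Terminal stock prices: S_uu = 90.68, S_ud = 55, S_dd = 33.36
Terminal payoffs (S − K): max(46.68, 0) = 46.68, max(11, 0) = 11, max(-10.64, 0) = 0
Node u (S = 70.62): V_u = e^(−0.025)·[0.4879·46.6797 + 0.5121·11.0000] = 27.7078
Node d (S = 42.83): V_d = e^(−0.025)·[0.4879·11.0000 + 0.5121·0.0000] = 5.2347
Node 0 (S = 55): V_0 = e^(−0.025)·[0.4879·27.7078 + 0.5121·5.2347] = 15.8000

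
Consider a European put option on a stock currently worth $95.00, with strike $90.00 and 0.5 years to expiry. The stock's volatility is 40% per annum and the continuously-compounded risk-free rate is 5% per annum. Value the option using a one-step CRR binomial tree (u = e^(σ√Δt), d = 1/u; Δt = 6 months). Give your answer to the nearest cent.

CRR parameters: u = e^(σ√Δt) = e^(0.4·√0.5) = 1.3269, d = 1/u = 0.7536
Per-period rate: rΔt = 0.05·0.5 = 0.025, so R = e^0.025 = 1.0253
Risk-neutral probability p = (e^0.025 − 0.7536)/(1.3269 − 0.7536) = 0.2717/0.5733 = 0.4739
Terminal stock prices: S_u = 126.1, S_d = 71.6
Terminal payoffs (K − S): max(-36.06, 0) = 0, max(18.4, 0) = 18.4
Node 0 (S = 95): V_0 = e^(−0.025)·[0.4739·0.0000 + 0.5261·18.4044] = 9.4432

$9.44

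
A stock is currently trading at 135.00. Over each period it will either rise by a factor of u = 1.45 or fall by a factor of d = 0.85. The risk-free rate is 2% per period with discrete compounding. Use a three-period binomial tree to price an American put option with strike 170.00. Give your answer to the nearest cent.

Risk-neutral probability p = (1 + 0.02 − 0.85)/(1.45 − 0.85) = 0.1700/0.6000 = 0.2833
Terminal stock prices: S_uuu = 411.6, S_uud = 241.3, S_udd = 141.4, S_ddd = 82.91
Terminal payoffs (K − S): max(-241.6, 0) = 0, max(-71.26, 0) = 0, max(28.57, 0) = 28.57, max(87.09, 0) = 87.09
Node uu (S = 283.8): continuation = 1/1.02·[0.2833·0.0000 + 0.7167·0.0000] = 0.0000; exercise value = 0.0000 ≤ continuation, so V_uu = 0.0000
Node ud (S = 166.4): continuation = 1/1.02·[0.2833·0.0000 + 0.7167·28.5706] = 20.0741; exercise value = 3.6125 ≤ continuation, so V_ud = 20.0741
Node dd (S = 97.54): continuation = 1/1.02·[0.2833·28.5706 + 0.7167·87.0931] = 69.1292; exercise value = 72.4625 > continuation, so V_dd = 72.4625 (exercise)
Node u (S = 195.8): continuation = 1/1.02·[0.2833·0.0000 + 0.7167·20.0741] = 14.1044; exercise value = 0.0000 ≤ continuation, so V_u = 14.1044
Node d (S = 114.8): continuation = 1/1.02·[0.2833·20.0741 + 0.7167·72.4625] = 56.4893; exercise value = 55.2500 ≤ continuation, so V_d = 56.4893
Node 0 (S = 135): continuation = 1/1.02·[0.2833·14.1044 + 0.7167·56.4893] = 43.6081; exercise value = 35.0000 ≤ continuation, so V_0 = 43.6081

43.61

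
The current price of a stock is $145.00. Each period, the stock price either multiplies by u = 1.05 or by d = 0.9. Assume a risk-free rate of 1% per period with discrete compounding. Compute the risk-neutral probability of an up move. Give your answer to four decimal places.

p = 0.7333

Risk-neutral probability p = (1 + 0.01 − 0.9)/(1.05 − 0.9) = 0.1100/0.1500 = 0.7333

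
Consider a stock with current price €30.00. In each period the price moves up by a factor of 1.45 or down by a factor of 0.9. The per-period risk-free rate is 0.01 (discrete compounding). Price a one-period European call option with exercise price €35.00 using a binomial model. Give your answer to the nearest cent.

€1.68

Risk-neutral probability p = (1 + 0.01 − 0.9)/(1.45 − 0.9) = 0.1100/0.5500 = 0.2000
Terminal stock prices: S_u = 43.5, S_d = 27
Terminal payoffs (S − K): max(8.5, 0) = 8.5, max(-8, 0) = 0
Node 0 (S = 30): V_0 = 1/1.01·[0.2000·8.5000 + 0.8000·0.0000] = 1.6832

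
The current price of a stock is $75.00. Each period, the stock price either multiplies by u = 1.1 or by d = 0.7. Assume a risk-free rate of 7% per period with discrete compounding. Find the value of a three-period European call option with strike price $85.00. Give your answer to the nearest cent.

Risk-neutral probability p = (1 + 0.07 − 0.7)/(1.1 − 0.7) = 0.3700/0.4000 = 0.9250
Terminal stock prices: S_uuu = 99.83, S_uud = 63.53, S_udd = 40.42, S_ddd = 25.72
Terminal payoffs (S − K): max(14.83, 0) = 14.83, max(-21.47, 0) = 0, max(-44.58, 0) = 0, max(-59.28, 0) = 0
Node uu (S = 90.75): V_uu = 1/1.07·[0.9250·14.8250 + 0.0750·0.0000] = 12.8160
Node ud (S = 57.75): V_ud = 1/1.07·[0.9250·0.0000 + 0.0750·0.0000] = 0.0000
Node dd (S = 36.75): V_dd = 1/1.07·[0.9250·0.0000 + 0.0750·0.0000] = 0.0000
Node u (S = 82.5): V_u = 1/1.07·[0.9250·12.8160 + 0.0750·0.0000] = 11.0793
Node d (S = 52.5): V_d = 1/1.07·[0.9250·0.0000 + 0.0750·0.0000] = 0.0000
Node 0 (S = 75): V_0 = 1/1.07·[0.9250·11.0793 + 0.0750·0.0000] = 9.5779

$9.58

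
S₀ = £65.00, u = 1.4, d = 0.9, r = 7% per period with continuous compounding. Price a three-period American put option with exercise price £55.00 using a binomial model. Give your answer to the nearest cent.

Risk-neutral probability p = (e^0.07 − 0.9)/(1.4 − 0.9) = 0.1725/0.5000 = 0.3450
Terminal stock prices: S_uuu = 178.4, S_uud = 114.7, S_udd = 73.71, S_ddd = 47.39
Terminal payoffs (K − S): max(-123.4, 0) = 0, max(-59.66, 0) = 0, max(-18.71, 0) = 0, max(7.615, 0) = 7.615
Node uu (S = 127.4): continuation = e^(−0.07)·[0.3450·0.0000 + 0.6550·0.0000] = 0.0000; exercise value = 0.0000 ≤ continuation, so V_uu = 0.0000
Node ud (S = 81.9): continuation = e^(−0.07)·[0.3450·0.0000 + 0.6550·0.0000] = 0.0000; exercise value = 0.0000 ≤ continuation, so V_ud = 0.0000
Node dd (S = 52.65): continuation = e^(−0.07)·[0.3450·0.0000 + 0.6550·7.6150] = 4.6505; exercise value = 2.3500 ≤ continuation, so V_dd = 4.6505
Node u (S = 91): continuation = e^(−0.07)·[0.3450·0.0000 + 0.6550·0.0000] = 0.0000; exercise value = 0.0000 ≤ continuation, so V_u = 0.0000
Node d (S = 58.5): continuation = e^(−0.07)·[0.3450·0.0000 + 0.6550·4.6505] = 2.8401; exercise value = 0.0000 ≤ continuation, so V_d = 2.8401
Node 0 (S = 65): continuation = e^(−0.07)·[0.3450·0.0000 + 0.6550·2.8401] = 1.7344; exercise value = 0.0000 ≤ continuation, so V_0 = 1.7344

£1.73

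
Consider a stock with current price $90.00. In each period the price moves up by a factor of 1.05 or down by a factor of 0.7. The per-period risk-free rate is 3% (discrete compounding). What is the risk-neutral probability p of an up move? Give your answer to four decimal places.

Risk-neutral probability p = (1 + 0.03 − 0.7)/(1.05 − 0.7) = 0.3300/0.3500 = 0.9429

p = 0.9429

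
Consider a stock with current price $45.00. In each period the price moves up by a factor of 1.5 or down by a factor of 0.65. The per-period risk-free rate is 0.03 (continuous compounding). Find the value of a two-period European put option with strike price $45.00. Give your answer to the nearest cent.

$7.99

Risk-neutral probability p = (e^0.03 − 0.65)/(1.5 − 0.65) = 0.3805/0.8500 = 0.4476
Terminal stock prices: S_uu = 101.2, S_ud = 43.88, S_dd = 19.01
Terminal payoffs (K − S): max(-56.25, 0) = 0, max(1.125, 0) = 1.125, max(25.99, 0) = 25.99
Node u (S = 67.5): V_u = e^(−0.03)·[0.4476·0.0000 + 0.5524·1.1250] = 0.6031
Node d (S = 29.25): V_d = e^(−0.03)·[0.4476·1.1250 + 0.5524·25.9875] = 14.4200
Node 0 (S = 45): V_0 = e^(−0.03)·[0.4476·0.6031 + 0.5524·14.4200] = 7.9923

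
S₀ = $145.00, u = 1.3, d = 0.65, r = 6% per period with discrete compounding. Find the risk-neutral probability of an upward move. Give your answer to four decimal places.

Risk-neutral probability p = (1 + 0.06 − 0.65)/(1.3 − 0.65) = 0.4100/0.6500 = 0.6308

p = 0.6308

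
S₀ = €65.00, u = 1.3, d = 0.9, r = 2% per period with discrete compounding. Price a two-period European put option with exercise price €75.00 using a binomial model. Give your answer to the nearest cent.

Risk-neutral probability p = (1 + 0.02 − 0.9)/(1.3 − 0.9) = 0.1200/0.4000 = 0.3000
Terminal stock prices: S_uu = 109.9, S_ud = 76.05, S_dd = 52.65
Terminal payoffs (K − S): max(-34.85, 0) = 0, max(-1.05, 0) = 0, max(22.35, 0) = 22.35
Node u (S = 84.5): V_u = 1/1.02·[0.3000·0.0000 + 0.7000·0.0000] = 0.0000
Node d (S = 58.5): V_d = 1/1.02·[0.3000·0.0000 + 0.7000·22.3500] = 15.3382
Node 0 (S = 65): V_0 = 1/1.02·[0.3000·0.0000 + 0.7000·15.3382] = 10.5262

€10.53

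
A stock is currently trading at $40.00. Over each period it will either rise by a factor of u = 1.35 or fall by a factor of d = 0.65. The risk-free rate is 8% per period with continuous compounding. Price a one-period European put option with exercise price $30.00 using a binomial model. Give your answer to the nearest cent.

Risk-neutral probability p = (e^0.08 − 0.65)/(1.35 − 0.65) = 0.4333/0.7000 = 0.6190
Terminal stock prices: S_u = 54, S_d = 26
Terminal payoffs (K − S): max(-24, 0) = 0, max(4, 0) = 4
Node 0 (S = 40): V_0 = e^(−0.08)·[0.6190·0.0000 + 0.3810·4.0000] = 1.4069

$1.41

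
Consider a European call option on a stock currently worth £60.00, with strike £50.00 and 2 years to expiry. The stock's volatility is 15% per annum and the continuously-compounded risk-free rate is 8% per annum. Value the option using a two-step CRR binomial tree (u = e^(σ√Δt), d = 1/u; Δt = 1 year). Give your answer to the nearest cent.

CRR parameters: u = e^(σ√Δt) = e^(0.15·√1) = 1.1618, d = 1/u = 0.8607
Per-period rate: rΔt = 0.08·1 = 0.08, so R = e^0.08 = 1.0833
Risk-neutral probability p = (e^0.08 − 0.8607)/(1.1618 − 0.8607) = 0.2226/0.3011 = 0.7392
Terminal stock prices: S_uu = 80.99, S_ud = 60, S_dd = 44.45
Terminal payoffs (S − K): max(30.99, 0) = 30.99, max(10, 0) = 10, max(-5.551, 0) = 0
Node u (S = 69.71): V_u = e^(−0.08)·[0.7392·30.9915 + 0.2608·10.0000] = 23.5542
Node d (S = 51.64): V_d = e^(−0.08)·[0.7392·10.0000 + 0.2608·0.0000] = 6.8233
Node 0 (S = 60): V_0 = e^(−0.08)·[0.7392·23.5542 + 0.2608·6.8233] = 17.7147

£17.71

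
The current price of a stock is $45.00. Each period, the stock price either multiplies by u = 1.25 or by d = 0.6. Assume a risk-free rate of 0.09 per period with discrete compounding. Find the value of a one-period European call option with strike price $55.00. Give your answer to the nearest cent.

$0.86

Risk-neutral probability p = (1 + 0.09 − 0.6)/(1.25 − 0.6) = 0.4900/0.6500 = 0.7538
Terminal stock prices: S_u = 56.25, S_d = 27
Terminal payoffs (S − K): max(1.25, 0) = 1.25, max(-28, 0) = 0
Node 0 (S = 45): V_0 = 1/1.09·[0.7538·1.2500 + 0.2462·0.0000] = 0.8645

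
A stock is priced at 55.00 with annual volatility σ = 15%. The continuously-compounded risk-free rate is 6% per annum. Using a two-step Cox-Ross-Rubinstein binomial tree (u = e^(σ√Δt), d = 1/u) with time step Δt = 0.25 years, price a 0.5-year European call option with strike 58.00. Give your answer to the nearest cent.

CRR parameters: u = e^(σ√Δt) = e^(0.15·√0.25) = 1.0779, d = 1/u = 0.9277
Per-period rate: rΔt = 0.06·0.25 = 0.015, so R = e^0.015 = 1.0151
Risk-neutral probability p = (e^0.015 − 0.9277)/(1.0779 − 0.9277) = 0.0874/0.1501 = 0.5819
Terminal stock prices: S_uu = 63.9, S_ud = 55, S_dd = 47.34
Terminal payoffs (S − K): max(5.901, 0) = 5.901, max(-3, 0) = 0, max(-10.66, 0) = 0
Node u (S = 59.28): V_u = e^(−0.015)·[0.5819·5.9009 + 0.4181·0.0000] = 3.3827
Node d (S = 51.03): V_d = e^(−0.015)·[0.5819·0.0000 + 0.4181·0.0000] = 0.0000
Node 0 (S = 55): V_0 = e^(−0.015)·[0.5819·3.3827 + 0.4181·0.0000] = 1.9392

1.94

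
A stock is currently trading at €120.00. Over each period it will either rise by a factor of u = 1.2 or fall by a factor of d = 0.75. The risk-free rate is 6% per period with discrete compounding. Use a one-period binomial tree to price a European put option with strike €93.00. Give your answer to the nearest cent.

Risk-neutral probability p = (1 + 0.06 − 0.75)/(1.2 − 0.75) = 0.3100/0.4500 = 0.6889
Terminal stock prices: S_u = 144, S_d = 90
Terminal payoffs (K − S): max(-51, 0) = 0, max(3, 0) = 3
Node 0 (S = 120): V_0 = 1/1.06·[0.6889·0.0000 + 0.3111·3.0000] = 0.8805

€0.88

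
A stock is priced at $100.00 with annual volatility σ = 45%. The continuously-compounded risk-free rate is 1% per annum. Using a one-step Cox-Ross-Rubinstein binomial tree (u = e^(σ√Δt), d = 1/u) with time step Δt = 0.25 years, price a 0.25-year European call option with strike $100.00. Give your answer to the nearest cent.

CRR parameters: u = e^(σ√Δt) = e^(0.45·√0.25) = 1.2523, d = 1/u = 0.7985
Per-period rate: rΔt = 0.01·0.25 = 0.0025, so R = e^0.0025 = 1.0025
Risk-neutral probability p = (e^0.0025 − 0.7985)/(1.2523 − 0.7985) = 0.2040/0.4538 = 0.4495
Terminal stock prices: S_u = 125.2, S_d = 79.85
Terminal payoffs (S − K): max(25.23, 0) = 25.23, max(-20.15, 0) = 0
Node 0 (S = 100): V_0 = e^(−0.0025)·[0.4495·25.2323 + 0.5505·0.0000] = 11.3136

$11.31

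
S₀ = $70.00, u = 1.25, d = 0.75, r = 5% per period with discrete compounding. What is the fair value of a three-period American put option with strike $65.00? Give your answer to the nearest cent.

$6.34

Risk-neutral probability p = (1 + 0.05 − 0.75)/(1.25 − 0.75) = 0.3000/0.5000 = 0.6000
Terminal stock prices: S_uuu = 136.7, S_uud = 82.03, S_udd = 49.22, S_ddd = 29.53
Terminal payoffs (K − S): max(-71.72, 0) = 0, max(-17.03, 0) = 0, max(15.78, 0) = 15.78, max(35.47, 0) = 35.47
Node uu (S = 109.4): continuation = 1/1.05·[0.6000·0.0000 + 0.4000·0.0000] = 0.0000; exercise value = 0.0000 ≤ continuation, so V_uu = 0.0000
Node ud (S = 65.62): continuation = 1/1.05·[0.6000·0.0000 + 0.4000·15.7812] = 6.0119; exercise value = 0.0000 ≤ continuation, so V_ud = 6.0119
Node dd (S = 39.38): continuation = 1/1.05·[0.6000·15.7812 + 0.4000·35.4688] = 22.5298; exercise value = 25.6250 > continuation, so V_dd = 25.6250 (exercise)
Node u (S = 87.5): continuation = 1/1.05·[0.6000·0.0000 + 0.4000·6.0119] = 2.2902; exercise value = 0.0000 ≤ continuation, so V_u = 2.2902
Node d (S = 52.5): continuation = 1/1.05·[0.6000·6.0119 + 0.4000·25.6250] = 13.1973; exercise value = 12.5000 ≤ continuation, so V_d = 13.1973
Node 0 (S = 70): continuation = 1/1.05·[0.6000·2.2902 + 0.4000·13.1973] = 6.3362; exercise value = 0.0000 ≤ continuation, so V_0 = 6.3362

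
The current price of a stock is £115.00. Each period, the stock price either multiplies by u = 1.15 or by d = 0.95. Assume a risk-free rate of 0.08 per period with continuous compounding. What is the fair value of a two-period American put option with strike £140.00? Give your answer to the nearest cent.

Risk-neutral probability p = (e^0.08 − 0.95)/(1.15 − 0.95) = 0.1333/0.2000 = 0.6664
Terminal stock prices: S_uu = 152.1, S_ud = 125.6, S_dd = 103.8
Terminal payoffs (K − S): max(-12.09, 0) = 0, max(14.36, 0) = 14.36, max(36.21, 0) = 36.21
Node u (S = 132.2): continuation = e^(−0.08)·[0.6664·0.0000 + 0.3336·14.3625] = 4.4225; exercise value = 7.7500 > continuation, so V_u = 7.7500 (exercise)
Node d (S = 109.2): continuation = e^(−0.08)·[0.6664·14.3625 + 0.3336·36.2125] = 19.9863; exercise value = 30.7500 > continuation, so V_d = 30.7500 (exercise)
Node 0 (S = 115): continuation = e^(−0.08)·[0.6664·7.7500 + 0.3336·30.7500] = 14.2363; exercise value = 25.0000 > continuation, so V_0 = 25.0000 (exercise)

£25.00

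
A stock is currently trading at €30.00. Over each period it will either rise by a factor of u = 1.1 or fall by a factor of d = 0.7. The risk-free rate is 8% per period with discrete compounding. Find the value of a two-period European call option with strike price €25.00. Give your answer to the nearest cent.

€8.74

Risk-neutral probability p = (1 + 0.08 − 0.7)/(1.1 − 0.7) = 0.3800/0.4000 = 0.9500
Terminal stock prices: S_uu = 36.3, S_ud = 23.1, S_dd = 14.7
Terminal payoffs (S − K): max(11.3, 0) = 11.3, max(-1.9, 0) = 0, max(-10.3, 0) = 0
Node u (S = 33): V_u = 1/1.08·[0.9500·11.3000 + 0.0500·0.0000] = 9.9398
Node d (S = 21): V_d = 1/1.08·[0.9500·0.0000 + 0.0500·0.0000] = 0.0000
Node 0 (S = 30): V_0 = 1/1.08·[0.9500·9.9398 + 0.0500·0.0000] = 8.7434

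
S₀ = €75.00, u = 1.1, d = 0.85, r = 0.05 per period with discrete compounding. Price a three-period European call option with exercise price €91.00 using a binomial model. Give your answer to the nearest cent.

Risk-neutral probability p = (1 + 0.05 − 0.85)/(1.1 − 0.85) = 0.2000/0.2500 = 0.8000
Terminal stock prices: S_uuu = 99.83, S_uud = 77.14, S_udd = 59.61, S_ddd = 46.06
Terminal payoffs (S − K): max(8.825, 0) = 8.825, max(-13.86, 0) = 0, max(-31.39, 0) = 0, max(-44.94, 0) = 0
Node uu (S = 90.75): V_uu = 1/1.05·[0.8000·8.8250 + 0.2000·0.0000] = 6.7238
Node ud (S = 70.12): V_ud = 1/1.05·[0.8000·0.0000 + 0.2000·0.0000] = 0.0000
Node dd (S = 54.19): V_dd = 1/1.05·[0.8000·0.0000 + 0.2000·0.0000] = 0.0000
Node u (S = 82.5): V_u = 1/1.05·[0.8000·6.7238 + 0.2000·0.0000] = 5.1229
Node d (S = 63.75): V_d = 1/1.05·[0.8000·0.0000 + 0.2000·0.0000] = 0.0000
Node 0 (S = 75): V_0 = 1/1.05·[0.8000·5.1229 + 0.2000·0.0000] = 3.9032

€3.90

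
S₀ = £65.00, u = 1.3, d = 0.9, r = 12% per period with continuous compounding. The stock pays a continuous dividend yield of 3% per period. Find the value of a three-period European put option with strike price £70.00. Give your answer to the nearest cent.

£2.57

Per-period risk-free factor R = e^0.12 = 1.1275; dividend-adjusted growth = e^(0.12−0.03) = 1.0942.
Risk-neutral probability p = (1.0942 − 0.9)/(1.3 − 0.9) = 0.1942/0.4000 = 0.4854
Terminal stock prices: S_uuu = 142.8, S_uud = 98.87, S_udd = 68.45, S_ddd = 47.39
Terminal payoffs (K − S): max(-72.81, 0) = 0, max(-28.87, 0) = 0, max(1.555, 0) = 1.555, max(22.61, 0) = 22.61
Node uu (S = 109.9): V_uu = e^(−0.12)·[0.4854·0.0000 + 0.5146·0.0000] = 0.0000
Node ud (S = 76.05): V_ud = e^(−0.12)·[0.4854·0.0000 + 0.5146·1.5550] = 0.7097
Node dd (S = 52.65): V_dd = e^(−0.12)·[0.4854·1.5550 + 0.5146·22.6150] = 10.9905
Node u (S = 84.5): V_u = e^(−0.12)·[0.4854·0.0000 + 0.5146·0.7097] = 0.3239
Node d (S = 58.5): V_d = e^(−0.12)·[0.4854·0.7097 + 0.5146·10.9905] = 5.3213
Node 0 (S = 65): V_0 = e^(−0.12)·[0.4854·0.3239 + 0.5146·5.3213] = 2.5680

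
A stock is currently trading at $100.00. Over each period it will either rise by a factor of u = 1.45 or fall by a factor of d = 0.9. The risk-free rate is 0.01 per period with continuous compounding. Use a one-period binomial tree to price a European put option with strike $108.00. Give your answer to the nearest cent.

Risk-neutral probability p = (e^0.01 − 0.9)/(1.45 − 0.9) = 0.1101/0.5500 = 0.2001
Terminal stock prices: S_u = 145, S_d = 90
Terminal payoffs (K − S): max(-37, 0) = 0, max(18, 0) = 18
Node 0 (S = 100): V_0 = e^(−0.01)·[0.2001·0.0000 + 0.7999·18.0000] = 14.2551

$14.26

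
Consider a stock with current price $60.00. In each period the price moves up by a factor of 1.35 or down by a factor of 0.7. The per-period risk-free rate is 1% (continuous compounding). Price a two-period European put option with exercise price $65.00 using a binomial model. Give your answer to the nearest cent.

Risk-neutral probability p = (e^0.01 − 0.7)/(1.35 − 0.7) = 0.3101/0.6500 = 0.4770
Terminal stock prices: S_uu = 109.4, S_ud = 56.7, S_dd = 29.4
Terminal payoffs (K − S): max(-44.35, 0) = 0, max(8.3, 0) = 8.3, max(35.6, 0) = 35.6
Node u (S = 81): V_u = e^(−0.01)·[0.4770·0.0000 + 0.5230·8.3000] = 4.2977
Node d (S = 42): V_d = e^(−0.01)·[0.4770·8.3000 + 0.5230·35.6000] = 22.3532
Node 0 (S = 60): V_0 = e^(−0.01)·[0.4770·4.2977 + 0.5230·22.3532] = 13.6040

$13.60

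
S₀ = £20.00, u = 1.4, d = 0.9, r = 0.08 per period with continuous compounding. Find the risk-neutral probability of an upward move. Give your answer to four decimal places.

p = 0.3666

Risk-neutral probability p = (e^0.08 − 0.9)/(1.4 − 0.9) = 0.1833/0.5000 = 0.3666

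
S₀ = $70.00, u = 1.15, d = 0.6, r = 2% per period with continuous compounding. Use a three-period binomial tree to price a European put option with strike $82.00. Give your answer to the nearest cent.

Risk-neutral probability p = (e^0.02 − 0.6)/(1.15 − 0.6) = 0.4202/0.5500 = 0.7640
Terminal stock prices: S_uuu = 106.5, S_uud = 55.54, S_udd = 28.98, S_ddd = 15.12
Terminal payoffs (K − S): max(-24.46, 0) = 0, max(26.46, 0) = 26.46, max(53.02, 0) = 53.02, max(66.88, 0) = 66.88
Node uu (S = 92.57): V_uu = e^(−0.02)·[0.7640·0.0000 + 0.2360·26.4550] = 6.1197
Node ud (S = 48.3): V_ud = e^(−0.02)·[0.7640·26.4550 + 0.2360·53.0200] = 32.0763
Node dd (S = 25.2): V_dd = e^(−0.02)·[0.7640·53.0200 + 0.2360·66.8800] = 55.1763
Node u (S = 80.5): V_u = e^(−0.02)·[0.7640·6.1197 + 0.2360·32.0763] = 12.0029
Node d (S = 42): V_d = e^(−0.02)·[0.7640·32.0763 + 0.2360·55.1763] = 36.7847
Node 0 (S = 70): V_0 = e^(−0.02)·[0.7640·12.0029 + 0.2360·36.7847] = 17.4979

$17.50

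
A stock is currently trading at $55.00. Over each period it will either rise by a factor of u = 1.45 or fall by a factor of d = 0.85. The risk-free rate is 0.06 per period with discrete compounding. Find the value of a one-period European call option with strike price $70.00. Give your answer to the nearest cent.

$3.22

Risk-neutral probability p = (1 + 0.06 − 0.85)/(1.45 − 0.85) = 0.2100/0.6000 = 0.3500
Terminal stock prices: S_u = 79.75, S_d = 46.75
Terminal payoffs (S − K): max(9.75, 0) = 9.75, max(-23.25, 0) = 0
Node 0 (S = 55): V_0 = 1/1.06·[0.3500·9.7500 + 0.6500·0.0000] = 3.2193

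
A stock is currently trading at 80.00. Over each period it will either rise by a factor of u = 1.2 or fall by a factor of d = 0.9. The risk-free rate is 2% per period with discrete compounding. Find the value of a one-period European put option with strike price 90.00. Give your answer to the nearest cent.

10.59

Risk-neutral probability p = (1 + 0.02 − 0.9)/(1.2 − 0.9) = 0.1200/0.3000 = 0.4000
Terminal stock prices: S_u = 96, S_d = 72
Terminal payoffs (K − S): max(-6, 0) = 0, max(18, 0) = 18
Node 0 (S = 80): V_0 = 1/1.02·[0.4000·0.0000 + 0.6000·18.0000] = 10.5882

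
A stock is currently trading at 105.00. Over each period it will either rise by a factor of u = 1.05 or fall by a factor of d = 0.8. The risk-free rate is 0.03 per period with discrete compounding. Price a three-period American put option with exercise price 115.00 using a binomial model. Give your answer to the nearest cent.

Risk-neutral probability p = (1 + 0.03 − 0.8)/(1.05 − 0.8) = 0.2300/0.2500 = 0.9200
Terminal stock prices: S_uuu = 121.6, S_uud = 92.61, S_udd = 70.56, S_ddd = 53.76
Terminal payoffs (K − S): max(-6.551, 0) = 0, max(22.39, 0) = 22.39, max(44.44, 0) = 44.44, max(61.24, 0) = 61.24
Node uu (S = 115.8): continuation = 1/1.03·[0.9200·0.0000 + 0.0800·22.3900] = 1.7390; exercise value = 0.0000 ≤ continuation, so V_uu = 1.7390
Node ud (S = 88.2): continuation = 1/1.03·[0.9200·22.3900 + 0.0800·44.4400] = 23.4505; exercise value = 26.8000 > continuation, so V_ud = 26.8000 (exercise)
Node dd (S = 67.2): continuation = 1/1.03·[0.9200·44.4400 + 0.0800·61.2400] = 44.4505; exercise value = 47.8000 > continuation, so V_dd = 47.8000 (exercise)
Node u (S = 110.2): continuation = 1/1.03·[0.9200·1.7390 + 0.0800·26.8000] = 3.6349; exercise value = 4.7500 > continuation, so V_u = 4.7500 (exercise)
Node d (S = 84): continuation = 1/1.03·[0.9200·26.8000 + 0.0800·47.8000] = 27.6505; exercise value = 31.0000 > continuation, so V_d = 31.0000 (exercise)
Node 0 (S = 105): continuation = 1/1.03·[0.9200·4.7500 + 0.0800·31.0000] = 6.6505; exercise value = 10.0000 > continuation, so V_0 = 10.0000 (exercise)

10.00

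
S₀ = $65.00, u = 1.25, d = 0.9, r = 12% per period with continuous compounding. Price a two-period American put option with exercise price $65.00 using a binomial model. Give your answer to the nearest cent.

Risk-neutral probability p = (e^0.12 − 0.9)/(1.25 − 0.9) = 0.2275/0.3500 = 0.6500
Terminal stock prices: S_uu = 101.6, S_ud = 73.12, S_dd = 52.65
Terminal payoffs (K − S): max(-36.56, 0) = 0, max(-8.125, 0) = 0, max(12.35, 0) = 12.35
Node u (S = 81.25): continuation = e^(−0.12)·[0.6500·0.0000 + 0.3500·0.0000] = 0.0000; exercise value = 0.0000 ≤ continuation, so V_u = 0.0000
Node d (S = 58.5): continuation = e^(−0.12)·[0.6500·0.0000 + 0.3500·12.3500] = 3.8338; exercise value = 6.5000 > continuation, so V_d = 6.5000 (exercise)
Node 0 (S = 65): continuation = e^(−0.12)·[0.6500·0.0000 + 0.3500·6.5000] = 2.0178; exercise value = 0.0000 ≤ continuation, so V_0 = 2.0178

$2.02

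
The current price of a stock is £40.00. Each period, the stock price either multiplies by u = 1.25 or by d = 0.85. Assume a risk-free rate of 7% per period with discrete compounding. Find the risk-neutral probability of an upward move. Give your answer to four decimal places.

Risk-neutral probability p = (1 + 0.07 − 0.85)/(1.25 − 0.85) = 0.2200/0.4000 = 0.5500

p = 0.5500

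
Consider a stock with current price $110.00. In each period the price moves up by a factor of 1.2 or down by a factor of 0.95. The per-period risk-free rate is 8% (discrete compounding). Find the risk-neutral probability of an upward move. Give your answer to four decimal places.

p = 0.5200

Risk-neutral probability p = (1 + 0.08 − 0.95)/(1.2 − 0.95) = 0.1300/0.2500 = 0.5200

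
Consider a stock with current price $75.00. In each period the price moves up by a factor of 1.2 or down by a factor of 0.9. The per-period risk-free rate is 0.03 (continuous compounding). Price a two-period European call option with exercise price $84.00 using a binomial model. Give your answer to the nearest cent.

Risk-neutral probability p = (e^0.03 − 0.9)/(1.2 − 0.9) = 0.1305/0.3000 = 0.4348
Terminal stock prices: S_uu = 108, S_ud = 81, S_dd = 60.75
Terminal payoffs (S − K): max(24, 0) = 24, max(-3, 0) = 0, max(-23.25, 0) = 0
Node u (S = 90): V_u = e^(−0.03)·[0.4348·24.0000 + 0.5652·0.0000] = 10.1279
Node d (S = 67.5): V_d = e^(−0.03)·[0.4348·0.0000 + 0.5652·0.0000] = 0.0000
Node 0 (S = 75): V_0 = e^(−0.03)·[0.4348·10.1279 + 0.5652·0.0000] = 4.2739

$4.27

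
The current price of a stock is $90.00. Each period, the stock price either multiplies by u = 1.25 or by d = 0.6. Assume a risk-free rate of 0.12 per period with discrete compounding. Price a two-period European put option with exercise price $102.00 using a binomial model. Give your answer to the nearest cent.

Risk-neutral probability p = (1 + 0.12 − 0.6)/(1.25 − 0.6) = 0.5200/0.6500 = 0.8000
Terminal stock prices: S_uu = 140.6, S_ud = 67.5, S_dd = 32.4
Terminal payoffs (K − S): max(-38.62, 0) = 0, max(34.5, 0) = 34.5, max(69.6, 0) = 69.6
Node u (S = 112.5): V_u = 1/1.12·[0.8000·0.0000 + 0.2000·34.5000] = 6.1607
Node d (S = 54): V_d = 1/1.12·[0.8000·34.5000 + 0.2000·69.6000] = 37.0714
Node 0 (S = 90): V_0 = 1/1.12·[0.8000·6.1607 + 0.2000·37.0714] = 11.0204

$11.02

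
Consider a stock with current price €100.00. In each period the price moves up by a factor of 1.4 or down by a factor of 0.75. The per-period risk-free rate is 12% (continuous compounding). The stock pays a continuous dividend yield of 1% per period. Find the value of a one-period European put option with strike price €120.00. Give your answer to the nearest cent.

Per-period risk-free factor R = e^0.12 = 1.1275; dividend-adjusted growth = e^(0.12−0.01) = 1.1163.
Risk-neutral probability p = (1.1163 − 0.75)/(1.4 − 0.75) = 0.3663/0.6500 = 0.5635
Terminal stock prices: S_u = 140, S_d = 75
Terminal payoffs (K − S): max(-20, 0) = 0, max(45, 0) = 45
Node 0 (S = 100): V_0 = e^(−0.12)·[0.5635·0.0000 + 0.4365·45.0000] = 17.4211

€17.42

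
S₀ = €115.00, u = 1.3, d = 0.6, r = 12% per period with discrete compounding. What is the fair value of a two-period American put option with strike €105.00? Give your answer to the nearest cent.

€10.60

Risk-neutral probability p = (1 + 0.12 − 0.6)/(1.3 − 0.6) = 0.5200/0.7000 = 0.7429
Terminal stock prices: S_uu = 194.4, S_ud = 89.7, S_dd = 41.4
Terminal payoffs (K − S): max(-89.35, 0) = 0, max(15.3, 0) = 15.3, max(63.6, 0) = 63.6
Node u (S = 149.5): continuation = 1/1.12·[0.7429·0.0000 + 0.2571·15.3000] = 3.5128; exercise value = 0.0000 ≤ continuation, so V_u = 3.5128
Node d (S = 69): continuation = 1/1.12·[0.7429·15.3000 + 0.2571·63.6000] = 24.7500; exercise value = 36.0000 > continuation, so V_d = 36.0000 (exercise)
Node 0 (S = 115): continuation = 1/1.12·[0.7429·3.5128 + 0.2571·36.0000] = 10.5952; exercise value = 0.0000 ≤ continuation, so V_0 = 10.5952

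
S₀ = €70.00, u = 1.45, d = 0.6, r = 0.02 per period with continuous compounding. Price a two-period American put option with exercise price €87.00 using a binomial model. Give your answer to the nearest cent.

Risk-neutral probability p = (e^0.02 − 0.6)/(1.45 − 0.6) = 0.4202/0.8500 = 0.4944
Terminal stock prices: S_uu = 147.2, S_ud = 60.9, S_dd = 25.2
Terminal payoffs (K − S): max(-60.18, 0) = 0, max(26.1, 0) = 26.1, max(61.8, 0) = 61.8
Node u (S = 101.5): continuation = e^(−0.02)·[0.4944·0.0000 + 0.5056·26.1000] = 12.9360; exercise value = 0.0000 ≤ continuation, so V_u = 12.9360
Node d (S = 42): continuation = e^(−0.02)·[0.4944·26.1000 + 0.5056·61.8000] = 43.2773; exercise value = 45.0000 > continuation, so V_d = 45.0000 (exercise)
Node 0 (S = 70): continuation = e^(−0.02)·[0.4944·12.9360 + 0.5056·45.0000] = 28.5718; exercise value = 17.0000 ≤ continuation, so V_0 = 28.5718

€28.57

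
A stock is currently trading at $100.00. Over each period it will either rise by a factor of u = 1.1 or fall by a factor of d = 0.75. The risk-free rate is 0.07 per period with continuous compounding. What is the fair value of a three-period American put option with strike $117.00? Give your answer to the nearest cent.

Risk-neutral probability p = (e^0.07 − 0.75)/(1.1 − 0.75) = 0.3225/0.3500 = 0.9215
Terminal stock prices: S_uuu = 133.1, S_uud = 90.75, S_udd = 61.88, S_ddd = 42.19
Terminal payoffs (K − S): max(-16.1, 0) = 0, max(26.25, 0) = 26.25, max(55.12, 0) = 55.12, max(74.81, 0) = 74.81
Node uu (S = 121): continuation = e^(−0.07)·[0.9215·0.0000 + 0.0785·26.2500] = 1.9225; exercise value = 0.0000 ≤ continuation, so V_uu = 1.9225
Node ud (S = 82.5): continuation = e^(−0.07)·[0.9215·26.2500 + 0.0785·55.1250] = 26.5901; exercise value = 34.5000 > continuation, so V_ud = 34.5000 (exercise)
Node dd (S = 56.25): continuation = e^(−0.07)·[0.9215·55.1250 + 0.0785·74.8125] = 52.8401; exercise value = 60.7500 > continuation, so V_dd = 60.7500 (exercise)
Node u (S = 110): continuation = e^(−0.07)·[0.9215·1.9225 + 0.0785·34.5000] = 4.1784; exercise value = 7.0000 > continuation, so V_u = 7.0000 (exercise)
Node d (S = 75): continuation = e^(−0.07)·[0.9215·34.5000 + 0.0785·60.7500] = 34.0901; exercise value = 42.0000 > continuation, so V_d = 42.0000 (exercise)
Node 0 (S = 100): continuation = e^(−0.07)·[0.9215·7.0000 + 0.0785·42.0000] = 9.0901; exercise value = 17.0000 > continuation, so V_0 = 17.0000 (exercise)

$17.00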